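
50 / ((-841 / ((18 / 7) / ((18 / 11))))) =-550 / 5887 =-0.09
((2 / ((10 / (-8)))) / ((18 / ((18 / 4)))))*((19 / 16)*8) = -19 / 5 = -3.80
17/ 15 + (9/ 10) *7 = 223/ 30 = 7.43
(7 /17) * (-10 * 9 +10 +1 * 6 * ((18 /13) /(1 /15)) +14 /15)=62174 /3315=18.76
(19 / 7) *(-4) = -76 / 7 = -10.86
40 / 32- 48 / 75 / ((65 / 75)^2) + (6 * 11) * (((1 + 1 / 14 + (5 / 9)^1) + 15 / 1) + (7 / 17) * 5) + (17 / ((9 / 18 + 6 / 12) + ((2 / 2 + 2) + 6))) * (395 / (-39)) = 293566691 / 241332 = 1216.44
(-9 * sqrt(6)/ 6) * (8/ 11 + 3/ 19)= -555 * sqrt(6)/ 418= -3.25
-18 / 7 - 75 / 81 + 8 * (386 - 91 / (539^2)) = 3456432251 / 1120581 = 3084.50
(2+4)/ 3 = 2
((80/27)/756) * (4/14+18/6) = 460/35721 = 0.01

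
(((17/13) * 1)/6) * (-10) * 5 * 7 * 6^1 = -5950/13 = -457.69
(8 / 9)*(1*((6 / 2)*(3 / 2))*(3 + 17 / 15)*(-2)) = -33.07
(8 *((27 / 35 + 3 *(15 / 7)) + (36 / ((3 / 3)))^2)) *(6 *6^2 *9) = 101336832 / 5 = 20267366.40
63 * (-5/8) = -315/8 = -39.38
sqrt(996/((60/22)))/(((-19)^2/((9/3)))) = 3 * sqrt(9130)/1805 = 0.16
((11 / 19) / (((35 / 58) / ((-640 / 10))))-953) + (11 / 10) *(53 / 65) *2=-43769966 / 43225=-1012.61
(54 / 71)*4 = 216 / 71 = 3.04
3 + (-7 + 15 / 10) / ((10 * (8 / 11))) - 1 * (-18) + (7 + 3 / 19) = 83301 / 3040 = 27.40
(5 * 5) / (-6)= -25 / 6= -4.17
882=882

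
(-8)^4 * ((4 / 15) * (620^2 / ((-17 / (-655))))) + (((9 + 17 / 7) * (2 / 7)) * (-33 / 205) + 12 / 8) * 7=473572534062065 / 29274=16177240351.92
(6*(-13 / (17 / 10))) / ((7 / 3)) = -2340 / 119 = -19.66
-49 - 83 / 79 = -3954 / 79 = -50.05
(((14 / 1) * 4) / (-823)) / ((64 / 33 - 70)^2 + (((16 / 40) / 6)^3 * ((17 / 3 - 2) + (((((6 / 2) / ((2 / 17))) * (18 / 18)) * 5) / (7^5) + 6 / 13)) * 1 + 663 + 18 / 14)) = -29980024074000 / 2333648655187070317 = -0.00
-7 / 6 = -1.17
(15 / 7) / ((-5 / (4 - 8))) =12 / 7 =1.71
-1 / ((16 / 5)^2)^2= -625 / 65536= -0.01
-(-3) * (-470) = -1410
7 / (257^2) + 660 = 43592347 / 66049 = 660.00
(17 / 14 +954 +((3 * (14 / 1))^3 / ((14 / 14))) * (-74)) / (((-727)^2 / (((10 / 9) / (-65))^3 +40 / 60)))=-3151531682405 / 455807109303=-6.91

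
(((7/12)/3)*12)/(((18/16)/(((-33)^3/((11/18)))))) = -121968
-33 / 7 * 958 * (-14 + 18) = -126456 / 7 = -18065.14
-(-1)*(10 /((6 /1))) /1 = 5 /3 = 1.67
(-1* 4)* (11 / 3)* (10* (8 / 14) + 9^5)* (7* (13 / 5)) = -236455076 / 15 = -15763671.73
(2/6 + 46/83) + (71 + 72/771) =4606276/63993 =71.98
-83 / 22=-3.77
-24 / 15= -8 / 5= -1.60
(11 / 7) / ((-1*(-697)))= 11 / 4879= 0.00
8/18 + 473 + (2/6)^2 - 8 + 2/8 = 16769/36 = 465.81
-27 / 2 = -13.50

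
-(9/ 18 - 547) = 1093/ 2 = 546.50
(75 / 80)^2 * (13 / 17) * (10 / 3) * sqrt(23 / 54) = 1625 * sqrt(138) / 13056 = 1.46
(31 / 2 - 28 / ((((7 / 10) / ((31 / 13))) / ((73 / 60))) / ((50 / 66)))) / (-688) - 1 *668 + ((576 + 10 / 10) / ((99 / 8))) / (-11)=-13093181951 / 19480032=-672.13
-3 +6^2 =33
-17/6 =-2.83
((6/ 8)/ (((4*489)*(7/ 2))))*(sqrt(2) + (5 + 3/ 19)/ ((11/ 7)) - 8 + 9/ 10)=-7979/ 19077520 + sqrt(2)/ 9128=-0.00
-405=-405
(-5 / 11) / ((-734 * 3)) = 5 / 24222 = 0.00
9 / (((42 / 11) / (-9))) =-297 / 14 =-21.21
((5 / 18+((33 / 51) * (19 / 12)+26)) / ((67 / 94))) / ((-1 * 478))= -785323 / 9799956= -0.08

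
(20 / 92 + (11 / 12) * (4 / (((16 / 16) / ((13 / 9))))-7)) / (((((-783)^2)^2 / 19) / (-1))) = 42617 / 933681254851764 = 0.00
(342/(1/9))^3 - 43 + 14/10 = 145806152552/5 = 29161230510.40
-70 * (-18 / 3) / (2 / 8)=1680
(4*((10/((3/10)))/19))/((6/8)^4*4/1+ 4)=25600/19209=1.33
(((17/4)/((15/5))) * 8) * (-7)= -238/3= -79.33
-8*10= -80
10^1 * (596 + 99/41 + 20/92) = 5645100/943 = 5986.32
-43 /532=-0.08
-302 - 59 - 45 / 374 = -135059 / 374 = -361.12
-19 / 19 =-1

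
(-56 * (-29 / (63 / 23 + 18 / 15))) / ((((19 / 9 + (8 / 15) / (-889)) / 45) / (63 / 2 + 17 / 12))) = 3688971063750 / 12749081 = 289351.92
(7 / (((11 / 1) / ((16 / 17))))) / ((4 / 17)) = 2.55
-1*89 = -89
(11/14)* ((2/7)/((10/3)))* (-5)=-0.34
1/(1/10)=10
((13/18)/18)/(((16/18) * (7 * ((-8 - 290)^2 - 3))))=13/179022816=0.00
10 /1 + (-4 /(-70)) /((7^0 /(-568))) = -22.46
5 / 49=0.10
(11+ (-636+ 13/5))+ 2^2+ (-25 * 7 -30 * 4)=-4567/5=-913.40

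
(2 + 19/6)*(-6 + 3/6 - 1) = -403/12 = -33.58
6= 6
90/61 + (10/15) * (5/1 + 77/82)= 40777/7503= 5.43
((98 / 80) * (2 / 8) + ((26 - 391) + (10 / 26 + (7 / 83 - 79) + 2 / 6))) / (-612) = 229382347 / 316967040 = 0.72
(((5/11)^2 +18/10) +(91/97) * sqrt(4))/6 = 37978/58685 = 0.65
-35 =-35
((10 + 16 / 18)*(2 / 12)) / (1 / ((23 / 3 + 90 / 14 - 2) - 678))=-97888 / 81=-1208.49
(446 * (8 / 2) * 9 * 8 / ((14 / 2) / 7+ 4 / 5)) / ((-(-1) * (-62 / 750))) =-26760000 / 31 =-863225.81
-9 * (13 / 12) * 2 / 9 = -13 / 6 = -2.17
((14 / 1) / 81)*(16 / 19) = 224 / 1539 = 0.15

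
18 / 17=1.06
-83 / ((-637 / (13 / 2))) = 83 / 98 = 0.85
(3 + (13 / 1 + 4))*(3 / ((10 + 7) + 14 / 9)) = 540 / 167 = 3.23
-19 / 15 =-1.27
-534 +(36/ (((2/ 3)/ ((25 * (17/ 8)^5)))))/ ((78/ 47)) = 14787512319/ 425984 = 34713.77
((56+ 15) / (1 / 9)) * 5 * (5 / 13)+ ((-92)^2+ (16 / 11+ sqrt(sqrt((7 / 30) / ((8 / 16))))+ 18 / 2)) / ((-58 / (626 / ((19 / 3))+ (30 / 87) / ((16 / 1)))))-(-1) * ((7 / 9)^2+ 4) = -13213.05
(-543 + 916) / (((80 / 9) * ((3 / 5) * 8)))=1119 / 128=8.74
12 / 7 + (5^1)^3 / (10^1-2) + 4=1195 / 56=21.34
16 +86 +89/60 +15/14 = 43913/420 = 104.55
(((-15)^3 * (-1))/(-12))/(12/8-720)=375/958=0.39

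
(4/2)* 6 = 12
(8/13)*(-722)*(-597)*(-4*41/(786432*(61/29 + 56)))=-85416571/89722880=-0.95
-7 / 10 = -0.70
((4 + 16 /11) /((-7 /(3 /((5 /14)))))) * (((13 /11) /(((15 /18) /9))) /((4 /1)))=-12636 /605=-20.89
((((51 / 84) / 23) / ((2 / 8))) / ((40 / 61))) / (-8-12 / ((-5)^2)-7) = -5185 / 498456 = -0.01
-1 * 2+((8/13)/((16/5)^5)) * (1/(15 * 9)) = -92011919/46006272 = -2.00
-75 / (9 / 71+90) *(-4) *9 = 7100 / 237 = 29.96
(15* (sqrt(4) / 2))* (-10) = -150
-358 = -358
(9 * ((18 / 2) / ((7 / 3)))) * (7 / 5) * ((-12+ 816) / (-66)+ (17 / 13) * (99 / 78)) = -9506403 / 18590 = -511.37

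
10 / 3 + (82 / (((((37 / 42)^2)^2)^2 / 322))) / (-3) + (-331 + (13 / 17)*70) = -4395340611572526589 / 179136452149971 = -24536.27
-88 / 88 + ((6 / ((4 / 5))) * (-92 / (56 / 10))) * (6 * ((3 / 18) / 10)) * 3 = -1063 / 28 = -37.96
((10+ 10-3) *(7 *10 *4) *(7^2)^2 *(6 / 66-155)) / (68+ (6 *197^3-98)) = -405720980 / 10512381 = -38.59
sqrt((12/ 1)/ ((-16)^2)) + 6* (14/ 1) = sqrt(3)/ 8 + 84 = 84.22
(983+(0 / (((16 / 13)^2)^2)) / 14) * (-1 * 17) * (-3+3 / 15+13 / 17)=170059 / 5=34011.80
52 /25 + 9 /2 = 329 /50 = 6.58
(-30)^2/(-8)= -225/2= -112.50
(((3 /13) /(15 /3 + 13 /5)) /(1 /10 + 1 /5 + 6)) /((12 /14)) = 0.01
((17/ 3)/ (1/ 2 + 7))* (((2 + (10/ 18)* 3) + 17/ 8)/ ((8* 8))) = 2363/ 34560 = 0.07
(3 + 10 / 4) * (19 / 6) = 17.42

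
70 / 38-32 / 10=-129 / 95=-1.36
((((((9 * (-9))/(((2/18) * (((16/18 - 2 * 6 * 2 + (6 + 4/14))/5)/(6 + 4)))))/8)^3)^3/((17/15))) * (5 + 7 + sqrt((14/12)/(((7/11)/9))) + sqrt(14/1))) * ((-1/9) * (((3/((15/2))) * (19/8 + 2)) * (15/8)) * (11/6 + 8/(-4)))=103576094906057616891910389308646200925498193359375 * sqrt(14)/246712733790687369161441542144 + 103576094906057616891910389308646200925498193359375 * sqrt(66)/493425467581374738322883084288 + 310728284718172850675731167925938602776494580078125/61678183447671842290360385536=8314072218181071219944.97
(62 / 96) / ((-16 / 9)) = -0.36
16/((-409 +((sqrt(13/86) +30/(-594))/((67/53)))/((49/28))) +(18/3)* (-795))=-7681611490982352/2486452577119511347 - 7795950624* sqrt(1118)/2486452577119511347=-0.00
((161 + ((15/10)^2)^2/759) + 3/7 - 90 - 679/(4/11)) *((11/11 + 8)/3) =-152658621/28336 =-5387.44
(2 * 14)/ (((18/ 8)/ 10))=1120/ 9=124.44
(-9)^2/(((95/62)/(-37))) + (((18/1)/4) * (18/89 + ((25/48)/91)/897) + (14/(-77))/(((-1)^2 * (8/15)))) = -158342418151843/80978337440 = -1955.37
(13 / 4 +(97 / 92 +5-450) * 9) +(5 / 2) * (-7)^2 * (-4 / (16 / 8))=-97457 / 23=-4237.26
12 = 12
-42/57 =-0.74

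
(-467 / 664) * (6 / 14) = -1401 / 4648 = -0.30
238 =238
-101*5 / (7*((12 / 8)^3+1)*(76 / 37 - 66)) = 14948 / 57967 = 0.26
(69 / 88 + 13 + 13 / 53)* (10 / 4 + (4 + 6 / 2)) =1243227 / 9328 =133.28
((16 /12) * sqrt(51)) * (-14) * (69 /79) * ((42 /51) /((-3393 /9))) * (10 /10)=18032 * sqrt(51) /506311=0.25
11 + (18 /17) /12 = 377 /34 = 11.09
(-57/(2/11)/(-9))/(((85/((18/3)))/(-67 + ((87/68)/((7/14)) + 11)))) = -379753/2890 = -131.40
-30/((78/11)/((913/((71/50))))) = -2510750/923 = -2720.21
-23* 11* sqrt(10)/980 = -253* sqrt(10)/980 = -0.82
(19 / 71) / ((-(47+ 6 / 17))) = -323 / 57155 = -0.01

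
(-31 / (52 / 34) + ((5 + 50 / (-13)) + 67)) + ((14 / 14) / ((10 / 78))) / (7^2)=306039 / 6370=48.04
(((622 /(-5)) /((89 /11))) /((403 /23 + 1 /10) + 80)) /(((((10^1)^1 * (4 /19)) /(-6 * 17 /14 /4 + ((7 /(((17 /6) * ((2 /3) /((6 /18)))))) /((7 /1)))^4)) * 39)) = 2121523355677 /607521220331480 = 0.00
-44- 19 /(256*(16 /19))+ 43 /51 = -9033707 /208896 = -43.24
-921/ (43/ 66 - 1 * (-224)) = -60786/ 14827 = -4.10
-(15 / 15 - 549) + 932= 1480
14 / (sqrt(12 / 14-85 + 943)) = 7 * sqrt(1169) / 501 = 0.48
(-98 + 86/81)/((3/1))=-7852/243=-32.31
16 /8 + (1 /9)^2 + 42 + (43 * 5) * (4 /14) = 59785 /567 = 105.44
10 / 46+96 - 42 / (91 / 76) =18281 / 299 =61.14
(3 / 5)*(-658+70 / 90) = -1183 / 3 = -394.33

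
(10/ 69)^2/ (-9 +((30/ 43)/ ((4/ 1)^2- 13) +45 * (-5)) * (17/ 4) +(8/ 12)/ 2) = -17200/ 789353169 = -0.00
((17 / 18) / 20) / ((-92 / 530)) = -901 / 3312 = -0.27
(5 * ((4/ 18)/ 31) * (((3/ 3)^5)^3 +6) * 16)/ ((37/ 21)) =2.28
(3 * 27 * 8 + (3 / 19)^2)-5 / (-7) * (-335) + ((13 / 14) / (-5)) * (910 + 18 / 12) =12102341 / 50540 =239.46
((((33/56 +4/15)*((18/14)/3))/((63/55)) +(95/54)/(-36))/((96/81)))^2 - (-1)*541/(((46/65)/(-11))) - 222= -30994212511308553/3591046545408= -8630.97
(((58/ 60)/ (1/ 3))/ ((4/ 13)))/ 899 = 13/ 1240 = 0.01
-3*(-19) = 57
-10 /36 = -5 /18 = -0.28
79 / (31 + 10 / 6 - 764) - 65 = -142847 / 2194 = -65.11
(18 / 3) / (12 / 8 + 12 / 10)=20 / 9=2.22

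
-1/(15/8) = -8/15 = -0.53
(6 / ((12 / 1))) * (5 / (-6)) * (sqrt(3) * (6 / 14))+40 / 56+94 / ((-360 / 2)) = 121 / 630 - 5 * sqrt(3) / 28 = -0.12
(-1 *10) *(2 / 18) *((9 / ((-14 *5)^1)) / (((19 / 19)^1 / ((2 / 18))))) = 1 / 63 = 0.02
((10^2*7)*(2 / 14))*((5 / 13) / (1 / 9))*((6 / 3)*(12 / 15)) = 7200 / 13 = 553.85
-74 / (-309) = 74 / 309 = 0.24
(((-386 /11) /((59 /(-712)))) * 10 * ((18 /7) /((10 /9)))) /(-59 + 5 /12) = -534273408 /3193729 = -167.29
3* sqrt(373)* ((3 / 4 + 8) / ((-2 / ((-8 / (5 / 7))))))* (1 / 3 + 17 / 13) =3136* sqrt(373) / 13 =4658.94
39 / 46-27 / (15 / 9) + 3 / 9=-10363 / 690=-15.02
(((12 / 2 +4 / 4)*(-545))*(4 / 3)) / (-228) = 3815 / 171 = 22.31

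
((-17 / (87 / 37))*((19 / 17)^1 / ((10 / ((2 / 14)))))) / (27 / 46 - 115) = 851 / 843465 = 0.00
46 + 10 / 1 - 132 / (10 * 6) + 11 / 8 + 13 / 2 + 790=34067 / 40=851.68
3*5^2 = 75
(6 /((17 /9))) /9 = 6 /17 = 0.35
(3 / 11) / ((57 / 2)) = 2 / 209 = 0.01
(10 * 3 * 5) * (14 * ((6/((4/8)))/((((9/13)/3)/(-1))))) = -109200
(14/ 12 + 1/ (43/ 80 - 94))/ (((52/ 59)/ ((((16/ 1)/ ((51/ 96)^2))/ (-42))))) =-3133113344/ 1769738607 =-1.77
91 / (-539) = -13 / 77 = -0.17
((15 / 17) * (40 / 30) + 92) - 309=-215.82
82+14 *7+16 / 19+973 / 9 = 49411 / 171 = 288.95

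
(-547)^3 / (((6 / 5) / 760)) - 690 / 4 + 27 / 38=-5908390370092 / 57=-103655971405.12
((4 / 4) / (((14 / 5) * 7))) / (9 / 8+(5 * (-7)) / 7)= -20 / 1519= -0.01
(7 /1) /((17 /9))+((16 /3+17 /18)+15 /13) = 44305 /3978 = 11.14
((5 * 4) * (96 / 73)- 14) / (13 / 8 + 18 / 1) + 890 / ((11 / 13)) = 132682794 / 126071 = 1052.45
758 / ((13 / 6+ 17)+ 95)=4548 / 685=6.64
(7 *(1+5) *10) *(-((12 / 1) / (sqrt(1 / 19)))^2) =-1149120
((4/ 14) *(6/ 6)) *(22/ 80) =11/ 140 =0.08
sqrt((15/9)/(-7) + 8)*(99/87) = 11*sqrt(3423)/203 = 3.17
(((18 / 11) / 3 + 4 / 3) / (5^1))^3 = 238328 / 4492125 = 0.05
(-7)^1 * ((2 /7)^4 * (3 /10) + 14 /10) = -16831 /1715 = -9.81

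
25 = 25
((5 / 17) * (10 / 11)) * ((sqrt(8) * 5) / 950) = 10 * sqrt(2) / 3553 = 0.00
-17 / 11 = -1.55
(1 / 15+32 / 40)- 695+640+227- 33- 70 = 1048 / 15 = 69.87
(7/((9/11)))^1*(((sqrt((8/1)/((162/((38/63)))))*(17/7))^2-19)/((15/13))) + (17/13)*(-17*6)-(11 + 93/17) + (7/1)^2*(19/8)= -295096438963/1705177656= -173.06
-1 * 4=-4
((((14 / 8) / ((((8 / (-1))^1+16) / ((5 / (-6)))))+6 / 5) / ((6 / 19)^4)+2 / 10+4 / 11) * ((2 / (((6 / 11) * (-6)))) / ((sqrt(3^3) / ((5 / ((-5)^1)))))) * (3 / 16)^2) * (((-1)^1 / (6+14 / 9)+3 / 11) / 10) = 9857915053 * sqrt(3) / 2858900520960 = 0.01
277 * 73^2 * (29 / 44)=42807857 / 44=972905.84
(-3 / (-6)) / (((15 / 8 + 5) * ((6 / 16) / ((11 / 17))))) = 32 / 255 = 0.13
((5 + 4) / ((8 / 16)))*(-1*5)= -90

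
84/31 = 2.71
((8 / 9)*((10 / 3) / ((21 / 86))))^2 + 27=56014603 / 321489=174.23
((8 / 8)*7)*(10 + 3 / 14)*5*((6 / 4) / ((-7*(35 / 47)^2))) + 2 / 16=-1893607 / 13720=-138.02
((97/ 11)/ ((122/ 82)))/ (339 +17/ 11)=3977/ 228506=0.02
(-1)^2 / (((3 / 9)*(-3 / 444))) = -444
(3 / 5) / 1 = 3 / 5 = 0.60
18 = 18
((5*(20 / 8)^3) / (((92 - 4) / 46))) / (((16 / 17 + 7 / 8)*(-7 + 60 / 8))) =244375 / 5434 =44.97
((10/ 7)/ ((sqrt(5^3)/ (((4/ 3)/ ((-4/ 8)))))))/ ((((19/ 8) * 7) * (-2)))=64 * sqrt(5)/ 13965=0.01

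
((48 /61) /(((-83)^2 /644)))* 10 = 309120 /420229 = 0.74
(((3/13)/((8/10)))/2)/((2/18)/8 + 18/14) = 189/1703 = 0.11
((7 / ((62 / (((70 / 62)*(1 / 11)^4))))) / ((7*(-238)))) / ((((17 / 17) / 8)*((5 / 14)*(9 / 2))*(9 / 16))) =-896 / 19374391377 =-0.00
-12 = -12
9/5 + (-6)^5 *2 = -77751/5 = -15550.20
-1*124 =-124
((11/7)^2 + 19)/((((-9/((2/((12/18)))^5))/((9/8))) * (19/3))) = -191727/1862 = -102.97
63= 63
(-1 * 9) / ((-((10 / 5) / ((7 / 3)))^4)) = 2401 / 144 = 16.67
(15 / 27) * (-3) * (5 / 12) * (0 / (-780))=0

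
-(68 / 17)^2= -16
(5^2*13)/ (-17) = -325/ 17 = -19.12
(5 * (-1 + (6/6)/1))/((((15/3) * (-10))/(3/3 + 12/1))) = 0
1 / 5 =0.20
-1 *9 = -9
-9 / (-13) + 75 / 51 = 478 / 221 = 2.16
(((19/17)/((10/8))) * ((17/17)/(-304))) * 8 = -2/85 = -0.02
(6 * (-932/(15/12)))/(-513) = 7456/855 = 8.72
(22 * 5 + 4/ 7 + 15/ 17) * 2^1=26526/ 119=222.91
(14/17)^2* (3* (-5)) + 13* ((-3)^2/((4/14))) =230811/578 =399.33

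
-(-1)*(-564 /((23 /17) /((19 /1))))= -182172 /23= -7920.52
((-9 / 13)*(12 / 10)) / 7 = -54 / 455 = -0.12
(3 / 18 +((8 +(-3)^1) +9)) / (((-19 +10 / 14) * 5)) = -119 / 768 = -0.15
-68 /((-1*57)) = 68 /57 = 1.19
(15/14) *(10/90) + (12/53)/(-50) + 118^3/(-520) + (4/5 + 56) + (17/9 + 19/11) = -73988552513/23873850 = -3099.15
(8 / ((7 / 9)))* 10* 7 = 720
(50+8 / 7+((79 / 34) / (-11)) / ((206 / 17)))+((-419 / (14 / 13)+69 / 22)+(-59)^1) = -1135747 / 2884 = -393.81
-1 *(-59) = 59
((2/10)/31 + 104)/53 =16121/8215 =1.96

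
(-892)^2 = 795664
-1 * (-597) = 597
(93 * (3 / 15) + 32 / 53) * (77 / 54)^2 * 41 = 1237079921 / 772740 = 1600.90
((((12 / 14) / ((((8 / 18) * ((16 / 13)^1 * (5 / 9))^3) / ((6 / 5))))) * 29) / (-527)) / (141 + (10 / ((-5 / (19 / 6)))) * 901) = 11286566811 / 157674352640000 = 0.00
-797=-797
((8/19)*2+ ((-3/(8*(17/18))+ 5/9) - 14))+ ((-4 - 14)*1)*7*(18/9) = -3081413/11628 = -265.00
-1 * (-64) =64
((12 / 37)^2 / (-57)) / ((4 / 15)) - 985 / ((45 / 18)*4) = -5124527 / 52022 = -98.51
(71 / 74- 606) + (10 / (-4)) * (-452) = 38847 / 74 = 524.96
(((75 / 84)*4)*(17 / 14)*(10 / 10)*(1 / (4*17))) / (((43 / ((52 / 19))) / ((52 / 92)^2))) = 54925 / 42354914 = 0.00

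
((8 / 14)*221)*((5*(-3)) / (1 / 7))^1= -13260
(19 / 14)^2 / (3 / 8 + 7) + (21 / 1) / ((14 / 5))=44809 / 5782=7.75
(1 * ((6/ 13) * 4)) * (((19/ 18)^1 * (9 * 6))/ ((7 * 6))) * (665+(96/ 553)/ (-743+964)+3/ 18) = 1666.57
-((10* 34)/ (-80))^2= -289/ 16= -18.06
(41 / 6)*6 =41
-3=-3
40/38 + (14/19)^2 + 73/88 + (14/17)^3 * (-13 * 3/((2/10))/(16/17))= -1040136491/9180952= -113.29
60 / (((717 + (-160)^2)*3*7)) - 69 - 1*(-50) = -3500141 / 184219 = -19.00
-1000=-1000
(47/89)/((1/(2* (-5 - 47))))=-4888/89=-54.92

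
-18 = -18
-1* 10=-10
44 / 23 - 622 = -14262 / 23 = -620.09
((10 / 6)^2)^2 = 7.72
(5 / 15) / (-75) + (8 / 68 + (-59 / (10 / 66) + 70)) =-1221272 / 3825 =-319.29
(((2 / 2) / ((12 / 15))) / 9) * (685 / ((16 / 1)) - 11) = 2545 / 576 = 4.42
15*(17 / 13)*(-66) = -16830 / 13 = -1294.62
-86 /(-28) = 43 /14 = 3.07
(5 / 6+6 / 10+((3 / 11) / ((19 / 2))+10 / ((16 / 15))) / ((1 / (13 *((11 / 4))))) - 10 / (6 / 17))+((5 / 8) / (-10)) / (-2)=470157 / 1520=309.31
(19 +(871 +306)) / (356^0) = 1196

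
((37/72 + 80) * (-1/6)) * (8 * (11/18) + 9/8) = -2510101/31104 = -80.70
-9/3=-3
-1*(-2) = 2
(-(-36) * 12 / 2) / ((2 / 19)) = 2052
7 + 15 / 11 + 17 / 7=10.79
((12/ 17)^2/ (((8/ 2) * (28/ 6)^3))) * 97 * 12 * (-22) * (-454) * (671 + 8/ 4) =950654823624/ 99127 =9590271.30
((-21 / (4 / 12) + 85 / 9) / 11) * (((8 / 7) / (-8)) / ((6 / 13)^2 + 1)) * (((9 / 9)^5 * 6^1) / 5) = 162916 / 236775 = 0.69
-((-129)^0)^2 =-1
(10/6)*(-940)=-4700/3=-1566.67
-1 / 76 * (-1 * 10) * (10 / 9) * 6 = 50 / 57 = 0.88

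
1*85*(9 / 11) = 765 / 11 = 69.55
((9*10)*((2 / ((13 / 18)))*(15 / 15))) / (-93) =-1080 / 403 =-2.68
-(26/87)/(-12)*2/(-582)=-13/151902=-0.00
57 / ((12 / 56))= 266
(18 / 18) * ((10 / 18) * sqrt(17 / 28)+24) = 24.43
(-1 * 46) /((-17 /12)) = 32.47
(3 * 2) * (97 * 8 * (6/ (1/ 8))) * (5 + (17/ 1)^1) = 4916736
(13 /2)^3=2197 /8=274.62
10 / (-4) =-5 / 2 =-2.50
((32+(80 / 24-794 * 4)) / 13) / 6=-4711 / 117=-40.26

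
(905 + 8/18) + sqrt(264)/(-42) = 8149/9 - sqrt(66)/21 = 905.06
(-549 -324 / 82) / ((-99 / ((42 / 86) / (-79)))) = -4809 / 139277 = -0.03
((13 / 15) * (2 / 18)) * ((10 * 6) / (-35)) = -52 / 315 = -0.17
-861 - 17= -878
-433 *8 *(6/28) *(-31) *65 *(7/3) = 3489980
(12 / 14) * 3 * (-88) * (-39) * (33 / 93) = 679536 / 217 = 3131.50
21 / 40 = 0.52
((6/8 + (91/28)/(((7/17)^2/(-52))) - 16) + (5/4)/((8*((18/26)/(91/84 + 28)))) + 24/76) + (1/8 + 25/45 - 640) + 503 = -3672639769/3217536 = -1141.44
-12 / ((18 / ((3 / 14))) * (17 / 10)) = -10 / 119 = -0.08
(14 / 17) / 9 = 14 / 153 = 0.09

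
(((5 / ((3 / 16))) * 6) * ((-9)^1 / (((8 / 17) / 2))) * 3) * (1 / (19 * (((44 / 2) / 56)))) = -2459.71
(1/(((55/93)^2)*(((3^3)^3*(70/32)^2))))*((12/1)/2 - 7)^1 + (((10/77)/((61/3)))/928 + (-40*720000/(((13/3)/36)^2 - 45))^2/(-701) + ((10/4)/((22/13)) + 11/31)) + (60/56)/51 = -112736178017058353460647272750440458753/192815377399361196782330490000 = -584684580.34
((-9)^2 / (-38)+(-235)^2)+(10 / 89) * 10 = 186767541 / 3382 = 55223.99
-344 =-344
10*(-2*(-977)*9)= 175860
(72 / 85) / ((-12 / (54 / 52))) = -81 / 1105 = -0.07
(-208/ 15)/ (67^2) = -208/ 67335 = -0.00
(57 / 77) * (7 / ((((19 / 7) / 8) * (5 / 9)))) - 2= 25.49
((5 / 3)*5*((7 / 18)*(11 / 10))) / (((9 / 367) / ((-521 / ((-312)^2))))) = -73614695 / 94618368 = -0.78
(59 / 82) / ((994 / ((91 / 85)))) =0.00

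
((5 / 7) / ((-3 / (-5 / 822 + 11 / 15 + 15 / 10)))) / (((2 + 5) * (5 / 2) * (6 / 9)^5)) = -123579 / 537040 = -0.23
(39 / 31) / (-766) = -39 / 23746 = -0.00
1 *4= 4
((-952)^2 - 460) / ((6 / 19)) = 2868506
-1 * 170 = -170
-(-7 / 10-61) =617 / 10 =61.70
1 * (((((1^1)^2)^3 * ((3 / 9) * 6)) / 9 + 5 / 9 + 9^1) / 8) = 11 / 9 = 1.22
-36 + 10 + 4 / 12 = -77 / 3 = -25.67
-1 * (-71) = 71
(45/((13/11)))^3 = 121287375/2197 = 55205.91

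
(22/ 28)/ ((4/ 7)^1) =11/ 8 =1.38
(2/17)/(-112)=-1/952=-0.00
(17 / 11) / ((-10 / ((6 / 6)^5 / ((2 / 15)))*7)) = -51 / 308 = -0.17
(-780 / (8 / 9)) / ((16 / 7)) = -12285 / 32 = -383.91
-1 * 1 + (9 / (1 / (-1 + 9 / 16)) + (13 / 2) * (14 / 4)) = 285 / 16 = 17.81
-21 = -21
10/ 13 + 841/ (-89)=-8.68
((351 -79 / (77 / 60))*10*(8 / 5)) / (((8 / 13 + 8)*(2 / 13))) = 3493.97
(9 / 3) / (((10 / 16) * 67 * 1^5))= 0.07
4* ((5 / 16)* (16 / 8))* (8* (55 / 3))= 1100 / 3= 366.67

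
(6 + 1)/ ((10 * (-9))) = -7/ 90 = -0.08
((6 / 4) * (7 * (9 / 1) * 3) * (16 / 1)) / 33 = 1512 / 11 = 137.45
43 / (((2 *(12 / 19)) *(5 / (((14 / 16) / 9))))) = 5719 / 8640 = 0.66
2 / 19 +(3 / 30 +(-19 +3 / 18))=-5309 / 285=-18.63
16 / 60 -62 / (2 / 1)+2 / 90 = -1382 / 45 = -30.71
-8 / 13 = -0.62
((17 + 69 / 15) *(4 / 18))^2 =576 / 25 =23.04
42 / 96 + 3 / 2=31 / 16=1.94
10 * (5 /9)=50 /9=5.56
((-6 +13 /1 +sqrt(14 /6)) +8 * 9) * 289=289 * sqrt(21) /3 +22831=23272.45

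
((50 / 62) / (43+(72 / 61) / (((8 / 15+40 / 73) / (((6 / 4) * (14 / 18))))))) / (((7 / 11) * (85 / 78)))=7041840 / 268090697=0.03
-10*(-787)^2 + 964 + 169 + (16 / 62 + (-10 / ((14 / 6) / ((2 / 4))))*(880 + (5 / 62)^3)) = -10334163573819 / 1668296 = -6194442.46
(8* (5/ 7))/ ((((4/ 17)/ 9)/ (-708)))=-154748.57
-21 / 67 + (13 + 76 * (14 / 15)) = 84038 / 1005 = 83.62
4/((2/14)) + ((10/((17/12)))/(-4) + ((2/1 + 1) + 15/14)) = 7213/238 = 30.31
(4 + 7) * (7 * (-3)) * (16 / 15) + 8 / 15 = -3688 / 15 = -245.87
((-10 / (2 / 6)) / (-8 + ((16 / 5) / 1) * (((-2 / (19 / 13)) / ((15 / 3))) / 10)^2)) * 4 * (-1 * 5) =-28203125 / 375929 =-75.02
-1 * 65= -65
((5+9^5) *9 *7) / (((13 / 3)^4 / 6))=1808115372 / 28561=63307.15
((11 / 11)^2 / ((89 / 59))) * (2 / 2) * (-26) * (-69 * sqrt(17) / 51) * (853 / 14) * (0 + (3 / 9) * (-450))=-2257165950 * sqrt(17) / 10591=-878720.95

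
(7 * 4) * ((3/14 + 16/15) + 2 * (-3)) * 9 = -5946/5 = -1189.20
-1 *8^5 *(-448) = 14680064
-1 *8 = -8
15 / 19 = 0.79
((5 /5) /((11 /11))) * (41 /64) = 41 /64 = 0.64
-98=-98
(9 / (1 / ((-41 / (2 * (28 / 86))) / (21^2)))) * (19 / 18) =-33497 / 24696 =-1.36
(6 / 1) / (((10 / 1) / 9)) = 27 / 5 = 5.40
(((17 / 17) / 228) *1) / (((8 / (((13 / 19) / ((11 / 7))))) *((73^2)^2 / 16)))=91 / 676616490066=0.00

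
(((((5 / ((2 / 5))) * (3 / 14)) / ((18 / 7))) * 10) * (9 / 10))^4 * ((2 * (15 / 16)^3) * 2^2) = 106787109375 / 2097152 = 50920.06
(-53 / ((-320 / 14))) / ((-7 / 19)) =-1007 / 160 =-6.29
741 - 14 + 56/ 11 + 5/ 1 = 8108/ 11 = 737.09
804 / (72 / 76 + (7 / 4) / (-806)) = 49249824 / 57899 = 850.62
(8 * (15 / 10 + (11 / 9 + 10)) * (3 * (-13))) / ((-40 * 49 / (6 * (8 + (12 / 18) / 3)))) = 220298 / 2205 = 99.91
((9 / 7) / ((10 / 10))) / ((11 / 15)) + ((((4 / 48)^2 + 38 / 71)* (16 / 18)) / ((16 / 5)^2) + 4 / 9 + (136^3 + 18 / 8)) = 570323878149187 / 226727424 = 2515460.49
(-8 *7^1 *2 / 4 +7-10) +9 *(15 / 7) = -82 / 7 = -11.71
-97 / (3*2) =-16.17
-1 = -1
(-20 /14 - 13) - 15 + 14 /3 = -520 /21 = -24.76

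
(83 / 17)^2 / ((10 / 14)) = 48223 / 1445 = 33.37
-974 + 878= -96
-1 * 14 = -14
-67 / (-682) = 67 / 682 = 0.10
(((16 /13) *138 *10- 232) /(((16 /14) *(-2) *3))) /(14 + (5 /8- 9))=-66724 /1755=-38.02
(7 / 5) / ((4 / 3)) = 1.05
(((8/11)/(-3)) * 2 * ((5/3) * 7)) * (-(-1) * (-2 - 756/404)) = 218960/9999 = 21.90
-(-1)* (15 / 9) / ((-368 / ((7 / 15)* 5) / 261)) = -1015 / 368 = -2.76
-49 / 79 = -0.62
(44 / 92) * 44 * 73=35332 / 23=1536.17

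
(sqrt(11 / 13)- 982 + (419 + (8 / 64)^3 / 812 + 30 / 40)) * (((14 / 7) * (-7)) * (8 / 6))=233752063 / 22272- 56 * sqrt(143) / 39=10478.16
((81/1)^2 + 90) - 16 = 6635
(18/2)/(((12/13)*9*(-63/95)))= -1235/756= -1.63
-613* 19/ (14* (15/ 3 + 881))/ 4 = -11647/ 49616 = -0.23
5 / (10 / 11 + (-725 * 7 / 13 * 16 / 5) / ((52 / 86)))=-1859 / 767814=-0.00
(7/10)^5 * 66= 554631/50000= 11.09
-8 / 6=-4 / 3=-1.33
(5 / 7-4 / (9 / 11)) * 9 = -263 / 7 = -37.57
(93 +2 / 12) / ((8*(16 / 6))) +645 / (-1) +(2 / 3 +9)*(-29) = -353651 / 384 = -920.97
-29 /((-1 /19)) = 551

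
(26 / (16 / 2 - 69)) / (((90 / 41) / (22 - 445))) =25051 / 305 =82.13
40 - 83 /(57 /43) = -22.61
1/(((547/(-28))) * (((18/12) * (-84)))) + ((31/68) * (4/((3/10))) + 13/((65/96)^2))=936638056/27199575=34.44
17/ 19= 0.89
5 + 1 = 6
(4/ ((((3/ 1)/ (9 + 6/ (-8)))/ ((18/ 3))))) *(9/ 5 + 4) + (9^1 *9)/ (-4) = 7251/ 20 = 362.55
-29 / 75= -0.39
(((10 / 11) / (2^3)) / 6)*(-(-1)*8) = 5 / 33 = 0.15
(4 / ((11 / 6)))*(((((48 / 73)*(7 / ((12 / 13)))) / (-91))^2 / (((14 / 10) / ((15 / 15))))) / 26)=960 / 5334329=0.00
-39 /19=-2.05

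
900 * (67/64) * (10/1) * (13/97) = 979875/776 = 1262.73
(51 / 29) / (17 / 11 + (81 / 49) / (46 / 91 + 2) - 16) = -99484 / 780361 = -0.13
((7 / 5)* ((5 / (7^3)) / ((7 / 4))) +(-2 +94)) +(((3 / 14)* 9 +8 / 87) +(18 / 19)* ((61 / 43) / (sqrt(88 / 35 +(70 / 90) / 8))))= 6588* sqrt(460670) / 5376677 +5612029 / 59682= 94.86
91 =91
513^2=263169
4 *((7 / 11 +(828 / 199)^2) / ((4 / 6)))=46911786 / 435611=107.69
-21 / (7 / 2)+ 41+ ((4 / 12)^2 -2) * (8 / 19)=5849 / 171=34.20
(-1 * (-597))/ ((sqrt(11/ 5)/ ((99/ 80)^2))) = 616.39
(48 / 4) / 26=6 / 13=0.46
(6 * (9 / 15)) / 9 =2 / 5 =0.40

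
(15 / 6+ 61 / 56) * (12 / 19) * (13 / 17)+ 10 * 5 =233939 / 4522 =51.73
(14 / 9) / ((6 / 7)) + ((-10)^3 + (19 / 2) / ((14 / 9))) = -750011 / 756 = -992.08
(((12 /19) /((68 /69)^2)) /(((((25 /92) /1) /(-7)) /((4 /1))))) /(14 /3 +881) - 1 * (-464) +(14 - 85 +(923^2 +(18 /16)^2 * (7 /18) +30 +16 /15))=852353.48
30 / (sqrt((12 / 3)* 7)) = 15* sqrt(7) / 7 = 5.67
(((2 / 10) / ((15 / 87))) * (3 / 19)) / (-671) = -87 / 318725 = -0.00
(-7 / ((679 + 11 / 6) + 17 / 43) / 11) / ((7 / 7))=-1806 / 1933327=-0.00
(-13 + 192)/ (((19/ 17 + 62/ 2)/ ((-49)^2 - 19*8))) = 12534.26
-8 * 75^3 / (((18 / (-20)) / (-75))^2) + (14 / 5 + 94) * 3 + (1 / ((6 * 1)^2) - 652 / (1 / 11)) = -4218751238683 / 180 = -23437506881.57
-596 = -596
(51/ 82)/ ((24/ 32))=34/ 41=0.83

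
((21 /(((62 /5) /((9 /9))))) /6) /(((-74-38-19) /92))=-805 /4061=-0.20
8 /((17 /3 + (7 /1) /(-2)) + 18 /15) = 2.38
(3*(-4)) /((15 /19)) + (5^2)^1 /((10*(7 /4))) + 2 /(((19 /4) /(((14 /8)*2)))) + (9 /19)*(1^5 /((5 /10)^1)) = -7548 /665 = -11.35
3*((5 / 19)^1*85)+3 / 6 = 2569 / 38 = 67.61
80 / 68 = 20 / 17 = 1.18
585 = 585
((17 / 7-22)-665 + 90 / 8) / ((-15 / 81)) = 509031 / 140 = 3635.94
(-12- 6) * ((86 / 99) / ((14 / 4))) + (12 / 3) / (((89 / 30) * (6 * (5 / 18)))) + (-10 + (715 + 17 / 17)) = 4813146 / 6853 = 702.34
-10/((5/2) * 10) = -2/5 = -0.40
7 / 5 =1.40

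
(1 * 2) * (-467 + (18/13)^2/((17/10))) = -2676902/2873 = -931.74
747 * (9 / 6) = 2241 / 2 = 1120.50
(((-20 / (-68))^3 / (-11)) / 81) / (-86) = 125 / 376463538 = 0.00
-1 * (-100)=100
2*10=20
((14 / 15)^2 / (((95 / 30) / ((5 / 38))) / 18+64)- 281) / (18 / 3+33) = -24784429 / 3439995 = -7.20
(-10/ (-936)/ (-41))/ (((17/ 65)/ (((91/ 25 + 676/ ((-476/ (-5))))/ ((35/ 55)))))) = -175747/ 10450818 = -0.02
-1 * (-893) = 893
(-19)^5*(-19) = 47045881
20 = 20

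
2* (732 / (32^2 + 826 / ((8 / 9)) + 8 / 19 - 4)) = 111264 / 148175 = 0.75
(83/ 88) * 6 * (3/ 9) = 83/ 44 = 1.89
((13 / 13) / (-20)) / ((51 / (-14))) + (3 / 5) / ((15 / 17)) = 1769 / 2550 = 0.69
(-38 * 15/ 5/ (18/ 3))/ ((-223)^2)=-19/ 49729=-0.00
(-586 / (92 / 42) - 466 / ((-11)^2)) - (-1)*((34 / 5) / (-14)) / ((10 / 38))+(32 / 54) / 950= -68261847494 / 249843825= -273.22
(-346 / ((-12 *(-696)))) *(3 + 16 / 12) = -2249 / 12528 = -0.18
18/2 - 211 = -202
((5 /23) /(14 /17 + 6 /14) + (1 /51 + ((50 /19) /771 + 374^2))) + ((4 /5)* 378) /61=12136928571234634 /86766002585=139881.15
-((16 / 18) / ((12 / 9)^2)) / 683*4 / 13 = -2 / 8879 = -0.00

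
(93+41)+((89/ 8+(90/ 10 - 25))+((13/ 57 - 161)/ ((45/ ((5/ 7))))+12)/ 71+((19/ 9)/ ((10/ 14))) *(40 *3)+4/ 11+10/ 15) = 10880726755/ 22436568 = 484.96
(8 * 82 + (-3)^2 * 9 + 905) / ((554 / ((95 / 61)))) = 77995 / 16897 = 4.62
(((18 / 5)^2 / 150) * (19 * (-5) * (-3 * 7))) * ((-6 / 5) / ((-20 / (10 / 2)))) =32319 / 625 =51.71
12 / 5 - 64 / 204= 532 / 255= 2.09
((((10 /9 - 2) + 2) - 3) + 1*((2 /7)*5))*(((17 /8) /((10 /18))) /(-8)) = 493 /2240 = 0.22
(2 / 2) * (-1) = -1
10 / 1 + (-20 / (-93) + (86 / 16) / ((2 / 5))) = 35195 / 1488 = 23.65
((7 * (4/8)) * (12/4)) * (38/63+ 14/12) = 223/12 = 18.58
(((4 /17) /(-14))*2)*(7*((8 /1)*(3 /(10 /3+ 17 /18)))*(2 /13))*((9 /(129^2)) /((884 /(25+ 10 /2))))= -25920 /6953639693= -0.00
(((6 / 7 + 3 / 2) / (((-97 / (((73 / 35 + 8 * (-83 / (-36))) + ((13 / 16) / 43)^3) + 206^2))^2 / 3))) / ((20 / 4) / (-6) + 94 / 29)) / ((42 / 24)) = 6051059392501681890948428702533039 / 18822684077143740785570611200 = 321476.97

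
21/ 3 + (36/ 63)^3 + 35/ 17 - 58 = -284288/ 5831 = -48.75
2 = 2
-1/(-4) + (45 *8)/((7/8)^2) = 470.45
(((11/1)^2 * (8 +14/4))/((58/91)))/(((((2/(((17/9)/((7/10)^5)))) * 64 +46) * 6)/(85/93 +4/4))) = 12.14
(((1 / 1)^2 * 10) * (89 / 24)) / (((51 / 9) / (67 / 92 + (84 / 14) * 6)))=1503655 / 6256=240.35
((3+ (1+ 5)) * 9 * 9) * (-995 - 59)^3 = -853590083256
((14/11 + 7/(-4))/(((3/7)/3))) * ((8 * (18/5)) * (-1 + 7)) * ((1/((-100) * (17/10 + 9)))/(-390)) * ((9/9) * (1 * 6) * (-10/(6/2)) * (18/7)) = 27216/382525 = 0.07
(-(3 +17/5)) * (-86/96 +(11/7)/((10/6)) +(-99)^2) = -32931518/525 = -62726.70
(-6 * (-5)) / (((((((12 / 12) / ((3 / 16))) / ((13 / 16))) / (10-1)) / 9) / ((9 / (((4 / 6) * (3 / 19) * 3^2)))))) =900315 / 256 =3516.86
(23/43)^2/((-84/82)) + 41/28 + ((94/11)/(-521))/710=374441310893/315991178580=1.18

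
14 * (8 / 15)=112 / 15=7.47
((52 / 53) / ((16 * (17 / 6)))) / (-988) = -3 / 136952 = -0.00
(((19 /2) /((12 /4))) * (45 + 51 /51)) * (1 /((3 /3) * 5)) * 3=437 /5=87.40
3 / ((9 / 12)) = 4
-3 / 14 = -0.21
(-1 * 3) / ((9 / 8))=-8 / 3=-2.67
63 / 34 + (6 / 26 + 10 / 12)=1934 / 663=2.92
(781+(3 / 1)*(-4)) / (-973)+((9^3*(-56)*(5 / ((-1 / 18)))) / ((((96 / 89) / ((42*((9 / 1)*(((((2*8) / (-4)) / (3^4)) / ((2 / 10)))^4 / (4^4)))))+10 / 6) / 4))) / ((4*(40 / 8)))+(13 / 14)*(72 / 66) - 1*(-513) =4220.64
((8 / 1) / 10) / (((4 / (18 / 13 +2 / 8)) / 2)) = 17 / 26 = 0.65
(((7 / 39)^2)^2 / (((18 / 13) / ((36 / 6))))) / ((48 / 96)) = 4802 / 533871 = 0.01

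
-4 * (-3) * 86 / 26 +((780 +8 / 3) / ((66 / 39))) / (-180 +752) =382247 / 9438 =40.50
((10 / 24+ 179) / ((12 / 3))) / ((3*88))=2153 / 12672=0.17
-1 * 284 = -284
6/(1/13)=78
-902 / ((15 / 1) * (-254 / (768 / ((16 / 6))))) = 43296 / 635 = 68.18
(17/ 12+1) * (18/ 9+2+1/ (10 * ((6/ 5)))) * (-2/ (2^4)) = -1421/ 1152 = -1.23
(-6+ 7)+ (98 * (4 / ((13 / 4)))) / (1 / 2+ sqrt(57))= -185 / 2951+ 6272 * sqrt(57) / 2951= 15.98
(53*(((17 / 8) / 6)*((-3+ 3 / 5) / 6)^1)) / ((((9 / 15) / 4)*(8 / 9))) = -901 / 16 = -56.31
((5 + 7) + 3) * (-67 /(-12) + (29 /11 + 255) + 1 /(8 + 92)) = 434329 /110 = 3948.45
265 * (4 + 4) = 2120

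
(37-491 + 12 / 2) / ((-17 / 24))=10752 / 17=632.47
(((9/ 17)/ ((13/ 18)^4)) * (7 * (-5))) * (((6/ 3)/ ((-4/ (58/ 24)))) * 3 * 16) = 1917911520/ 485537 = 3950.08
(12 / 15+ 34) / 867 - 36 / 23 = -50686 / 33235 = -1.53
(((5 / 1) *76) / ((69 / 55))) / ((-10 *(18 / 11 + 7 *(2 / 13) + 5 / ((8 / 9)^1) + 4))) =-478192 / 194787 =-2.45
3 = 3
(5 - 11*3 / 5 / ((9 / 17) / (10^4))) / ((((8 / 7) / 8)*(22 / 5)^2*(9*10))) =-13089475 / 26136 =-500.82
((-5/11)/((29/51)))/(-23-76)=0.01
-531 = -531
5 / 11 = 0.45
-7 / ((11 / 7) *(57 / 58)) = -2842 / 627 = -4.53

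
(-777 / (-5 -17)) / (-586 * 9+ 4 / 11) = -777 / 116020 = -0.01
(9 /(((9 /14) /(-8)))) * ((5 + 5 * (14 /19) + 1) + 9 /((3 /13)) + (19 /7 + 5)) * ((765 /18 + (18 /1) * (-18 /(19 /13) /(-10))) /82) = -4981.54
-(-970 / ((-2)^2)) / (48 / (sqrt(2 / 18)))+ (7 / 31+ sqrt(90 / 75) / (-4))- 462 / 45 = -373049 / 44640- sqrt(30) / 20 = -8.63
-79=-79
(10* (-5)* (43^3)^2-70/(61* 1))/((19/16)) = -308482516792320/1159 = -266162654695.70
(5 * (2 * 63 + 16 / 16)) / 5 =127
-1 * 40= -40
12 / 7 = 1.71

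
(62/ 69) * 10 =620/ 69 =8.99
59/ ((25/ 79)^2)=368219/ 625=589.15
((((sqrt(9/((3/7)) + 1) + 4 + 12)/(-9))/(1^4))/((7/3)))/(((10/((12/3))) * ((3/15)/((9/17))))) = -96/119 - 6 * sqrt(22)/119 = -1.04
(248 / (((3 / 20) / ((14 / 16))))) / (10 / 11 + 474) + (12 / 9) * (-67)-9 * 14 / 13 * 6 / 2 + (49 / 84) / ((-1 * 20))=-235097543 / 2037360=-115.39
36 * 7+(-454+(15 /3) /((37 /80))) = -191.19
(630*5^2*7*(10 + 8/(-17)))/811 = 17860500/13787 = 1295.46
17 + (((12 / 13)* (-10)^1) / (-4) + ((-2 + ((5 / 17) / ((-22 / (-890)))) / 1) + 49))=190119 / 2431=78.21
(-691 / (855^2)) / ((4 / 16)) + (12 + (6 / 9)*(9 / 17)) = 153468262 / 12427425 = 12.35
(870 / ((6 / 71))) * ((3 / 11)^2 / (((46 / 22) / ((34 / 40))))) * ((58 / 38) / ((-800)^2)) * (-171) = -82222047 / 647680000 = -0.13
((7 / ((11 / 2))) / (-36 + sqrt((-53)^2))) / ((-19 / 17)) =-14 / 209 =-0.07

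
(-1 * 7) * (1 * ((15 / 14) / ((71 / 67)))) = -1005 / 142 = -7.08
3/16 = 0.19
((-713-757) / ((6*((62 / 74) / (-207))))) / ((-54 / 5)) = -1042475 / 186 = -5604.70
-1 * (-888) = 888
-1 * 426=-426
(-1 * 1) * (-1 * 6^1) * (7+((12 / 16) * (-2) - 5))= 3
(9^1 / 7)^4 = 6561 / 2401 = 2.73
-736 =-736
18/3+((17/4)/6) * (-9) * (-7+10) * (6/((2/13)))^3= -9075759/8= -1134469.88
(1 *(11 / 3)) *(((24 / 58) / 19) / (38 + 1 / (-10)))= 0.00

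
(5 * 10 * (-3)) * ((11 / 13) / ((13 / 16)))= -26400 / 169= -156.21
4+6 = 10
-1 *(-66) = 66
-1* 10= -10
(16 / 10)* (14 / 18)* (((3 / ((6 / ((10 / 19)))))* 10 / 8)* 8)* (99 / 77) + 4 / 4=99 / 19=5.21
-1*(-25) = 25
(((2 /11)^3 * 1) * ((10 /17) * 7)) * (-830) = -464800 /22627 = -20.54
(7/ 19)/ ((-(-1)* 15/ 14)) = 98/ 285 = 0.34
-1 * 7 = -7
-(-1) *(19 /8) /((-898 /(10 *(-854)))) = 22.59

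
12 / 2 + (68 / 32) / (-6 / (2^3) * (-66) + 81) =6281 / 1044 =6.02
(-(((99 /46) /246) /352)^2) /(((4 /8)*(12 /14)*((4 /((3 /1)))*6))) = -21 /116555644928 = -0.00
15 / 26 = 0.58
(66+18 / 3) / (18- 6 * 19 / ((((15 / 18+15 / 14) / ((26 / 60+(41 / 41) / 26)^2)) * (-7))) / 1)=760500 / 210227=3.62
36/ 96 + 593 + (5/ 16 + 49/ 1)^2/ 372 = 19043603/ 31744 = 599.91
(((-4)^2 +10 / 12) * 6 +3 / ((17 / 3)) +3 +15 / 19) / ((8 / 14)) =184.31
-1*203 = -203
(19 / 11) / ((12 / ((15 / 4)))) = 95 / 176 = 0.54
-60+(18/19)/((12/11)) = -2247/38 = -59.13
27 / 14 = 1.93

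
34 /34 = 1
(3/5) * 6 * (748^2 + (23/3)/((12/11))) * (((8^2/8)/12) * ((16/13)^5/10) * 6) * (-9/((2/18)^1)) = -1710787560210432/9282325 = -184305932.00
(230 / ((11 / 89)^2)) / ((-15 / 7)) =-2550562 / 363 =-7026.34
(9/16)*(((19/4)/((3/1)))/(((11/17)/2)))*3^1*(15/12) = 14535/1408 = 10.32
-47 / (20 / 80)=-188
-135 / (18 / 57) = -427.50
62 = 62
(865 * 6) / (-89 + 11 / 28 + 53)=-145320 / 997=-145.76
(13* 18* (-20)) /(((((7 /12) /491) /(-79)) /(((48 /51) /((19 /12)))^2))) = 80304177807360 /730303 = 109960082.06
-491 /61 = -8.05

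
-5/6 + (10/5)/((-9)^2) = -131/162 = -0.81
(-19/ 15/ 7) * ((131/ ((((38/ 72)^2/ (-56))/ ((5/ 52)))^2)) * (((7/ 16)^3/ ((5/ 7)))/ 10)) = -4815155079/ 46366840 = -103.85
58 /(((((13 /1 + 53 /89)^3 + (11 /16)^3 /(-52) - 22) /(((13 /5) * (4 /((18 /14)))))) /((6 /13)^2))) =75030177775616 /1870120107694025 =0.04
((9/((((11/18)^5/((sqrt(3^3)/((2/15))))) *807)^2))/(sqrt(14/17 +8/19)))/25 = 36150980669568 *sqrt(129846)/125749484764048387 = 0.10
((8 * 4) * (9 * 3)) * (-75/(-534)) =10800/89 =121.35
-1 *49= -49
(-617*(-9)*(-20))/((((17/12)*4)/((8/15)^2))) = -473856/85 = -5574.78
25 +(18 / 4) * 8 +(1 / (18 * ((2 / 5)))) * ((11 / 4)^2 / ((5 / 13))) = 36709 / 576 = 63.73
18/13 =1.38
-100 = -100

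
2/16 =1/8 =0.12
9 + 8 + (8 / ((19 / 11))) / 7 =2349 / 133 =17.66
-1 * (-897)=897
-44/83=-0.53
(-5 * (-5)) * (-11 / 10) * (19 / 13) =-1045 / 26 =-40.19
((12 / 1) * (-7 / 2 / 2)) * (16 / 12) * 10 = -280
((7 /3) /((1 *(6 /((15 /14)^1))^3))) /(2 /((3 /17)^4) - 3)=3375 /523081664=0.00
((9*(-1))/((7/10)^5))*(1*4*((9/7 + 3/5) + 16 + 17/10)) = -493560000/117649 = -4195.19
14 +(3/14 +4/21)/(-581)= 14.00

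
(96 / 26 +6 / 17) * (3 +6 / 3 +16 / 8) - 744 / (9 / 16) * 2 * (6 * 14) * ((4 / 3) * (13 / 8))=-319183018 / 663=-481422.35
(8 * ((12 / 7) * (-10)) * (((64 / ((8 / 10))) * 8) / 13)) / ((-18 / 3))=102400 / 91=1125.27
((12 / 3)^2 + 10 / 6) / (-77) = -53 / 231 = -0.23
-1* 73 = -73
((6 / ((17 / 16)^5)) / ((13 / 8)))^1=50331648 / 18458141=2.73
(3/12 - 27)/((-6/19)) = 2033/24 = 84.71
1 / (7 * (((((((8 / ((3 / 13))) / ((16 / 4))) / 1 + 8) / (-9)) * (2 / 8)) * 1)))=-54 / 175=-0.31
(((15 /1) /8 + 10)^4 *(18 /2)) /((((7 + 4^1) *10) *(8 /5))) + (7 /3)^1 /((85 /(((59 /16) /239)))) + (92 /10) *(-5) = 970.87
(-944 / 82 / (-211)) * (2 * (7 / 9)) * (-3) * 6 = -13216 / 8651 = -1.53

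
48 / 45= 16 / 15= 1.07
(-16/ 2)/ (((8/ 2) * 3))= -0.67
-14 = -14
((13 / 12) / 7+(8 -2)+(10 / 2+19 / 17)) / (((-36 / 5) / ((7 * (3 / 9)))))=-87625 / 22032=-3.98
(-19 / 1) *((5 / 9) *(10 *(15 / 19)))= -83.33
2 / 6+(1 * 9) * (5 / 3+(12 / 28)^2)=2497 / 147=16.99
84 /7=12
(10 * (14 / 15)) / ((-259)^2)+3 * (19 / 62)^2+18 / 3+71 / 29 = 27978598967 / 3204823524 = 8.73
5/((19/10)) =50/19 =2.63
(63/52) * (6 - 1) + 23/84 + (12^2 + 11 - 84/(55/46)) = 2735041/30030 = 91.08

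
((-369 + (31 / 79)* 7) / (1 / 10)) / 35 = -104.64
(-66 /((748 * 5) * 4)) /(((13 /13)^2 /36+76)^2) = -486 /636749365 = -0.00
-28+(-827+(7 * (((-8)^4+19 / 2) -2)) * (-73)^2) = 306144011 / 2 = 153072005.50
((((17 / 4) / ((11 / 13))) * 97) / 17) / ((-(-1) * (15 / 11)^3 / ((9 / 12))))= 152581 / 18000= 8.48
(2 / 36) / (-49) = -1 / 882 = -0.00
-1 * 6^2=-36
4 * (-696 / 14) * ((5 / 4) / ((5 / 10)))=-3480 / 7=-497.14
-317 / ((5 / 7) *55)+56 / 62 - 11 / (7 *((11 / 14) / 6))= -163389 / 8525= -19.17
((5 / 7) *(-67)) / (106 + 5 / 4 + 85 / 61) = -81740 / 185563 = -0.44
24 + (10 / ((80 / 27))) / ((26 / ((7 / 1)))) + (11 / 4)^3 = 38027 / 832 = 45.71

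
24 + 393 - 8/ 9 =3745/ 9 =416.11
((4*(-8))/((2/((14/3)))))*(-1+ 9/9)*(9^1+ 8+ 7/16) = 0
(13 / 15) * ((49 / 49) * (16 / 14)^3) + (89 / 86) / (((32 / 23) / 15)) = 176294537 / 14159040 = 12.45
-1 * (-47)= 47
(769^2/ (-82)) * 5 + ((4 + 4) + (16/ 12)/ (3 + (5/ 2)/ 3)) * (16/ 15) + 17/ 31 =-10538246507/ 292330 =-36049.14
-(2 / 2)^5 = -1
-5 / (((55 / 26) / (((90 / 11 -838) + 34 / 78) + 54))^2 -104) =2212974086420 / 46029857703311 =0.05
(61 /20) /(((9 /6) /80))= 488 /3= 162.67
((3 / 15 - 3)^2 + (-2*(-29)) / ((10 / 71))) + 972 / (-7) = 49137 / 175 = 280.78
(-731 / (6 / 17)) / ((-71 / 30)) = 62135 / 71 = 875.14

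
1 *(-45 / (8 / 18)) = -405 / 4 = -101.25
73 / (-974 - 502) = -73 / 1476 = -0.05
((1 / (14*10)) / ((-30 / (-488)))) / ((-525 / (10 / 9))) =-122 / 496125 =-0.00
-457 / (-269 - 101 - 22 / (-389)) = 177773 / 143908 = 1.24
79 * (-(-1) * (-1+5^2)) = 1896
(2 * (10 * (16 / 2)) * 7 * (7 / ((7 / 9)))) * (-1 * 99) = -997920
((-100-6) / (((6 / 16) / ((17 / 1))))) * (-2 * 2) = 57664 / 3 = 19221.33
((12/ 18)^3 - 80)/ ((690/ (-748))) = 804848/ 9315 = 86.40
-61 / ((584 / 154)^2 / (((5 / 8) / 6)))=-0.44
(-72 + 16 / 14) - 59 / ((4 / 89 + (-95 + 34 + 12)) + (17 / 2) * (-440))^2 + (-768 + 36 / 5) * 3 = -9366047404707261 / 3980035678115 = -2353.26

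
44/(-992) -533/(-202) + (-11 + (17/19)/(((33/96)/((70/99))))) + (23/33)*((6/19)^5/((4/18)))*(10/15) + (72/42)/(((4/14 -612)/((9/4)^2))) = -118810775569408523/18075720587355981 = -6.57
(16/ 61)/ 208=0.00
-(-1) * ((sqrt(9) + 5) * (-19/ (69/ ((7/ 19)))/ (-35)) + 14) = 4838/ 345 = 14.02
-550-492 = -1042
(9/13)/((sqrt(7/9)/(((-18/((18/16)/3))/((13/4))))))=-5184 * sqrt(7)/1183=-11.59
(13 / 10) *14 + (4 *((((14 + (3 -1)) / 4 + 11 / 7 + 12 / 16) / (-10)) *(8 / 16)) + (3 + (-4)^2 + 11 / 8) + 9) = 12967 / 280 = 46.31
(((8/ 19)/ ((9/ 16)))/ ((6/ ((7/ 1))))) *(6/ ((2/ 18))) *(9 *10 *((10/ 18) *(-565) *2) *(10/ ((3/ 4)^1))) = -35525614.04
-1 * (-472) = 472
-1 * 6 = -6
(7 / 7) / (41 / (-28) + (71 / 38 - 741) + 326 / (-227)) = -120764 / 89610751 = -0.00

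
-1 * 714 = -714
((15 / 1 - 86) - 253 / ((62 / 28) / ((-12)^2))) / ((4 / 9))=-4610241 / 124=-37179.36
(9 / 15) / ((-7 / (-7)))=0.60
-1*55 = -55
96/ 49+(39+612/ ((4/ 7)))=1111.96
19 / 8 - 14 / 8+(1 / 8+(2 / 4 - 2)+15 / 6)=7 / 4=1.75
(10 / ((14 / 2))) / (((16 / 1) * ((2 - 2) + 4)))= 5 / 224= 0.02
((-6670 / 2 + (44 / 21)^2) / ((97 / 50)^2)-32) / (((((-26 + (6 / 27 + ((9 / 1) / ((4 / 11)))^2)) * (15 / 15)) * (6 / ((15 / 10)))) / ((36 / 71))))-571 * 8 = -12635258012772008 / 2765917277767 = -4568.20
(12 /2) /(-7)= -6 /7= -0.86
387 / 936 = 0.41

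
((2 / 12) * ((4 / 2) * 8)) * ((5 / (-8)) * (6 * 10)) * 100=-10000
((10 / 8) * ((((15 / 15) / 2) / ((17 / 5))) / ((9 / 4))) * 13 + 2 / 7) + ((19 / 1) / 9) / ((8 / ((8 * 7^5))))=35482.79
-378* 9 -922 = -4324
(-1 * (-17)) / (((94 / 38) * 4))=323 / 188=1.72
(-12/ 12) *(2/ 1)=-2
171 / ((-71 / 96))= -16416 / 71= -231.21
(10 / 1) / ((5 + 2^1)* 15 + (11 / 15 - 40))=75 / 493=0.15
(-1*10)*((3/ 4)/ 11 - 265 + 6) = 56965/ 22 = 2589.32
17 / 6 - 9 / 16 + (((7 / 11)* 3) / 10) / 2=6247 / 2640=2.37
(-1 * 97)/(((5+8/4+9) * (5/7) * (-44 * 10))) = 679/35200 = 0.02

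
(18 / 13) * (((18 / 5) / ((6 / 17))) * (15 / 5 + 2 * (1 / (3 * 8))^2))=8823 / 208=42.42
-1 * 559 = -559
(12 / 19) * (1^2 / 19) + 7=2539 / 361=7.03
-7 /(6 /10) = -35 /3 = -11.67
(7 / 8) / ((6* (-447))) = -7 / 21456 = -0.00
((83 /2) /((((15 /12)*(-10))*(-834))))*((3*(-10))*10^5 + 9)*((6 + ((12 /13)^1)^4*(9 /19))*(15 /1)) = -428599675197117 /377148005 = -1136423.02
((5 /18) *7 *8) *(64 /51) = 8960 /459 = 19.52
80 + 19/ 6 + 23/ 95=47543/ 570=83.41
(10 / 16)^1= 5 / 8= 0.62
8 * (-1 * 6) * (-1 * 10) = 480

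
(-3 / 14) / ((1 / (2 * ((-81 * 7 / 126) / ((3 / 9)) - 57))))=423 / 14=30.21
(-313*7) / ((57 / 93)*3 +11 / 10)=-679210 / 911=-745.57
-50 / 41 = -1.22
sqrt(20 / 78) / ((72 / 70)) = 35 * sqrt(390) / 1404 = 0.49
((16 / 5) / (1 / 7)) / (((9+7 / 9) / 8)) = 18.33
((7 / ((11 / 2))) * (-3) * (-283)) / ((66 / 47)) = 93107 / 121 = 769.48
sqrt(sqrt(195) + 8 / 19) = sqrt(152 + 361 * sqrt(195)) / 19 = 3.79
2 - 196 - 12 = -206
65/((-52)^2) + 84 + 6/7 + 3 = 87.88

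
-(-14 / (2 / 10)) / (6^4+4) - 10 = -1293 / 130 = -9.95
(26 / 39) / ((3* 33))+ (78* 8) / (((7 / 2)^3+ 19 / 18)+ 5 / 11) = 146850082 / 10440441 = 14.07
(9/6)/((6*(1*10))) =1/40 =0.02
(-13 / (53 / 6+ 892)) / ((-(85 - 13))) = 13 / 64860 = 0.00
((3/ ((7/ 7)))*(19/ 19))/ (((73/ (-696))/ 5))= -10440/ 73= -143.01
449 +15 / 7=3158 / 7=451.14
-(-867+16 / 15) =12989 / 15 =865.93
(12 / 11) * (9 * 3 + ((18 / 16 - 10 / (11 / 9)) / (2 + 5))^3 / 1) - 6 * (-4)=33642050529 / 642798464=52.34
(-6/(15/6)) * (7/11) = -84/55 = -1.53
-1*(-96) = 96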